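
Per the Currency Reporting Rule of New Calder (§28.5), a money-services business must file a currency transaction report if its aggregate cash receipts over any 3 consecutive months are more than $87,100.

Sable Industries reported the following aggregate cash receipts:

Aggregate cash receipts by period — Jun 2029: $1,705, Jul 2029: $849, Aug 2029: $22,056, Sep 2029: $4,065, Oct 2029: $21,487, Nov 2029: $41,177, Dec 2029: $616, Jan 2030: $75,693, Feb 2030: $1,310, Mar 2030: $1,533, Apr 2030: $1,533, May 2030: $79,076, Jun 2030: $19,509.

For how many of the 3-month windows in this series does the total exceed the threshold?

2

Jun 2029–Aug 2029: $1,705 + $849 + $22,056 = $24,610 (under)
Jul 2029–Sep 2029: $849 + $22,056 + $4,065 = $26,970 (under)
Aug 2029–Oct 2029: $22,056 + $4,065 + $21,487 = $47,608 (under)
Sep 2029–Nov 2029: $4,065 + $21,487 + $41,177 = $66,729 (under)
Oct 2029–Dec 2029: $21,487 + $41,177 + $616 = $63,280 (under)
Nov 2029–Jan 2030: $41,177 + $616 + $75,693 = $117,486 (over)
Dec 2029–Feb 2030: $616 + $75,693 + $1,310 = $77,619 (under)
Jan 2030–Mar 2030: $75,693 + $1,310 + $1,533 = $78,536 (under)
Feb 2030–Apr 2030: $1,310 + $1,533 + $1,533 = $4,376 (under)
Mar 2030–May 2030: $1,533 + $1,533 + $79,076 = $82,142 (under)
Apr 2030–Jun 2030: $1,533 + $79,076 + $19,509 = $100,118 (over)
2 windows exceed the threshold.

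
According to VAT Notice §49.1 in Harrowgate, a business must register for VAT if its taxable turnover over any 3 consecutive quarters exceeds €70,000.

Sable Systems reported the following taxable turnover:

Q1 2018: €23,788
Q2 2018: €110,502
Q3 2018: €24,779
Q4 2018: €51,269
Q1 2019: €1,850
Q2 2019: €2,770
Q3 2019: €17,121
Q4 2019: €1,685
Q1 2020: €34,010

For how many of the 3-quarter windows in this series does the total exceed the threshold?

Q1 2018–Q3 2018: €23,788 + €110,502 + €24,779 = €159,069 (over)
Q2 2018–Q4 2018: €110,502 + €24,779 + €51,269 = €186,550 (over)
Q3 2018–Q1 2019: €24,779 + €51,269 + €1,850 = €77,898 (over)
Q4 2018–Q2 2019: €51,269 + €1,850 + €2,770 = €55,889 (under)
Q1 2019–Q3 2019: €1,850 + €2,770 + €17,121 = €21,741 (under)
Q2 2019–Q4 2019: €2,770 + €17,121 + €1,685 = €21,576 (under)
Q3 2019–Q1 2020: €17,121 + €1,685 + €34,010 = €52,816 (under)
3 windows exceed the threshold.

3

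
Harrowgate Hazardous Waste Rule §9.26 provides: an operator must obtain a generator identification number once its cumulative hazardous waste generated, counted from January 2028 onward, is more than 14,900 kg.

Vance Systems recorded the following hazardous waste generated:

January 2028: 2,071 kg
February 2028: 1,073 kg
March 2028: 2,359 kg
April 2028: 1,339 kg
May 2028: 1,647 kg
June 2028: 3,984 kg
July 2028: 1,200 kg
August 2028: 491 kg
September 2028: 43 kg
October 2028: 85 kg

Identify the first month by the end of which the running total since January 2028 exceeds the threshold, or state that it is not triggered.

Through January 2028: 2,071 kg
Through February 2028: 3,144 kg
Through March 2028: 5,503 kg
Through April 2028: 6,842 kg
Through May 2028: 8,489 kg
Through June 2028: 12,473 kg
Through July 2028: 13,673 kg
Through August 2028: 14,164 kg
Through September 2028: 14,207 kg
Through October 2028: 14,292 kg
Final cumulative total 14,292 kg ≤ 14,900 kg; the threshold is never exceeded.

Not triggered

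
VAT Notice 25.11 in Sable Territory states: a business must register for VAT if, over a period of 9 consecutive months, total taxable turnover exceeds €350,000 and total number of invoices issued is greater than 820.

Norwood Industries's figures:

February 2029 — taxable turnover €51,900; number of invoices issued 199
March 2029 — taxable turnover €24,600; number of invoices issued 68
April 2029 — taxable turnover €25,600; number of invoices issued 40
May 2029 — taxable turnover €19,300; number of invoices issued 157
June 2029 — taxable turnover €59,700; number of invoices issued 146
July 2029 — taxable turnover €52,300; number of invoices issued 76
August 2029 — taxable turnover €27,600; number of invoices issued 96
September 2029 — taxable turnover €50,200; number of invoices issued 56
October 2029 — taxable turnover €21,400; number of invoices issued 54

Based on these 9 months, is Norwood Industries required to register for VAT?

Total taxable turnover: €51,900 + €24,600 + €25,600 + €19,300 + €59,700 + €52,300 + €27,600 + €50,200 + €21,400 = €332,600 (≤ €350,000).
Total number of invoices issued: 199 + 68 + 40 + 157 + 146 + 76 + 96 + 56 + 54 = 892 (> 820).
The test is 'and': the rule requires both, and at least one is not exceeded.

No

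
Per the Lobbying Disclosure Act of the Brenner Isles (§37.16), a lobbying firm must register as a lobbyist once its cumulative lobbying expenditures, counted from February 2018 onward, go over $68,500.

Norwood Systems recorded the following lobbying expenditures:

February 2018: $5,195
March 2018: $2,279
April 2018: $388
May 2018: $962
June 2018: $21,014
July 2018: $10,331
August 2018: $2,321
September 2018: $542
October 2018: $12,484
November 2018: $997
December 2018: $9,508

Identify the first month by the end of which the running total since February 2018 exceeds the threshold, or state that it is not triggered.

Through February 2018: $5,195
Through March 2018: $7,474
Through April 2018: $7,862
Through May 2018: $8,824
Through June 2018: $29,838
Through July 2018: $40,169
Through August 2018: $42,490
Through September 2018: $43,032
Through October 2018: $55,516
Through November 2018: $56,513
Through December 2018: $66,021
Final cumulative total $66,021 ≤ $68,500; the threshold is never exceeded.

Not triggered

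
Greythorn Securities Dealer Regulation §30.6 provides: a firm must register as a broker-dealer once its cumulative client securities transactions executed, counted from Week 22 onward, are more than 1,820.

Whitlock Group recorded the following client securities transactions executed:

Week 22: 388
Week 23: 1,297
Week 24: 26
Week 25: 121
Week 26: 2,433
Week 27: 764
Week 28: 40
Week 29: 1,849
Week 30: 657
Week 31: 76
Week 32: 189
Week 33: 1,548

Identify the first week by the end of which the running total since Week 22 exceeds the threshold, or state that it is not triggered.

Through Week 22: 388
Through Week 23: 1,685
Through Week 24: 1,711
Through Week 25: 1,832 ← exceeds threshold

Week 25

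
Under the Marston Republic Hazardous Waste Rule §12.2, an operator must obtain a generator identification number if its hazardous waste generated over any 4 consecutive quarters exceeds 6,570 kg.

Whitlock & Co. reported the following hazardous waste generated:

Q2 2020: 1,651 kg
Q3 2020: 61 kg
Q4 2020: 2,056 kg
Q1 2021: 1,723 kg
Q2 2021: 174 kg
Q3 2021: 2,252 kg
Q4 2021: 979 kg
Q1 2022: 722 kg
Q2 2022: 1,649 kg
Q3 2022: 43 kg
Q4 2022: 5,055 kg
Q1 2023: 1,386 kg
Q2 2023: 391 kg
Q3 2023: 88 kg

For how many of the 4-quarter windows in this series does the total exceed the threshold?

Q2 2020–Q1 2021: 1,651 kg + 61 kg + 2,056 kg + 1,723 kg = 5,491 kg (under)
Q3 2020–Q2 2021: 61 kg + 2,056 kg + 1,723 kg + 174 kg = 4,014 kg (under)
Q4 2020–Q3 2021: 2,056 kg + 1,723 kg + 174 kg + 2,252 kg = 6,205 kg (under)
Q1 2021–Q4 2021: 1,723 kg + 174 kg + 2,252 kg + 979 kg = 5,128 kg (under)
Q2 2021–Q1 2022: 174 kg + 2,252 kg + 979 kg + 722 kg = 4,127 kg (under)
Q3 2021–Q2 2022: 2,252 kg + 979 kg + 722 kg + 1,649 kg = 5,602 kg (under)
Q4 2021–Q3 2022: 979 kg + 722 kg + 1,649 kg + 43 kg = 3,393 kg (under)
Q1 2022–Q4 2022: 722 kg + 1,649 kg + 43 kg + 5,055 kg = 7,469 kg (over)
Q2 2022–Q1 2023: 1,649 kg + 43 kg + 5,055 kg + 1,386 kg = 8,133 kg (over)
Q3 2022–Q2 2023: 43 kg + 5,055 kg + 1,386 kg + 391 kg = 6,875 kg (over)
Q4 2022–Q3 2023: 5,055 kg + 1,386 kg + 391 kg + 88 kg = 6,920 kg (over)
4 windows exceed the threshold.

4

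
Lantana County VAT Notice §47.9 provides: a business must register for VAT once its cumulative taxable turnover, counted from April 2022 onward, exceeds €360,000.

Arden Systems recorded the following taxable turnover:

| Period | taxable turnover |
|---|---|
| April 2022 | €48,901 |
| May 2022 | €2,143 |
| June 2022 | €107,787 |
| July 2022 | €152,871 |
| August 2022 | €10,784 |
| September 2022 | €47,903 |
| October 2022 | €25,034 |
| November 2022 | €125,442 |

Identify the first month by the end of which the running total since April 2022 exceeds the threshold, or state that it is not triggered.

September 2022

Through April 2022: €48,901
Through May 2022: €51,044
Through June 2022: €158,831
Through July 2022: €311,702
Through August 2022: €322,486
Through September 2022: €370,389 ← exceeds threshold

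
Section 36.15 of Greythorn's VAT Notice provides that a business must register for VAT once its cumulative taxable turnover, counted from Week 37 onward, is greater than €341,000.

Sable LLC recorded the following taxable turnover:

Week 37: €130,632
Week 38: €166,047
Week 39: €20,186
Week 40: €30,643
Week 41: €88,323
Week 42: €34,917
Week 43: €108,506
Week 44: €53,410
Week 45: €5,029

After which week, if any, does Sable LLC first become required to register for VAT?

Through Week 37: €130,632
Through Week 38: €296,679
Through Week 39: €316,865
Through Week 40: €347,508 ← exceeds threshold

Week 40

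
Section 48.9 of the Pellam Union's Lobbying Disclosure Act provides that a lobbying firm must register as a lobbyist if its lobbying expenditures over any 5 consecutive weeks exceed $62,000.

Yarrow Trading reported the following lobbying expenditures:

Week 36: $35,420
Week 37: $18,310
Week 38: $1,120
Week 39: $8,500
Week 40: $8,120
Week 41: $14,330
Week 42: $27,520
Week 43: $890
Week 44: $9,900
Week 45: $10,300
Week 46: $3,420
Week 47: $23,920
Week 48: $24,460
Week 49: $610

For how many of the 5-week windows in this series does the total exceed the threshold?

4

Week 36–Week 40: $35,420 + $18,310 + $1,120 + $8,500 + $8,120 = $71,470 (over)
Week 37–Week 41: $18,310 + $1,120 + $8,500 + $8,120 + $14,330 = $50,380 (under)
Week 38–Week 42: $1,120 + $8,500 + $8,120 + $14,330 + $27,520 = $59,590 (under)
Week 39–Week 43: $8,500 + $8,120 + $14,330 + $27,520 + $890 = $59,360 (under)
Week 40–Week 44: $8,120 + $14,330 + $27,520 + $890 + $9,900 = $60,760 (under)
Week 41–Week 45: $14,330 + $27,520 + $890 + $9,900 + $10,300 = $62,940 (over)
Week 42–Week 46: $27,520 + $890 + $9,900 + $10,300 + $3,420 = $52,030 (under)
Week 43–Week 47: $890 + $9,900 + $10,300 + $3,420 + $23,920 = $48,430 (under)
Week 44–Week 48: $9,900 + $10,300 + $3,420 + $23,920 + $24,460 = $72,000 (over)
Week 45–Week 49: $10,300 + $3,420 + $23,920 + $24,460 + $610 = $62,710 (over)
4 windows exceed the threshold.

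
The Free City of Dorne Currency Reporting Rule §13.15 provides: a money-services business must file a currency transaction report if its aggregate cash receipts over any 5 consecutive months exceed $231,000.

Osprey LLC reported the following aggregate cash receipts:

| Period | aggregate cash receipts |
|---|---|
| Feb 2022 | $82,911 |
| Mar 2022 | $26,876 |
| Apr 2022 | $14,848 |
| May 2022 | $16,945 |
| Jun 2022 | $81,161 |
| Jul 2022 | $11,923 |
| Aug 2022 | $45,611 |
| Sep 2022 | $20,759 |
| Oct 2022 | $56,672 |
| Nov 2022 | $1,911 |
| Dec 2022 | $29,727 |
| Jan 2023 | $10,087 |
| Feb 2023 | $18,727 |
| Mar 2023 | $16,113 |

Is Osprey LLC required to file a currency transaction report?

Feb 2022–Jun 2022: $82,911 + $26,876 + $14,848 + $16,945 + $81,161 = $222,741 (under)
Mar 2022–Jul 2022: $26,876 + $14,848 + $16,945 + $81,161 + $11,923 = $151,753 (under)
Apr 2022–Aug 2022: $14,848 + $16,945 + $81,161 + $11,923 + $45,611 = $170,488 (under)
May 2022–Sep 2022: $16,945 + $81,161 + $11,923 + $45,611 + $20,759 = $176,399 (under)
Jun 2022–Oct 2022: $81,161 + $11,923 + $45,611 + $20,759 + $56,672 = $216,126 (under)
Jul 2022–Nov 2022: $11,923 + $45,611 + $20,759 + $56,672 + $1,911 = $136,876 (under)
Aug 2022–Dec 2022: $45,611 + $20,759 + $56,672 + $1,911 + $29,727 = $154,680 (under)
Sep 2022–Jan 2023: $20,759 + $56,672 + $1,911 + $29,727 + $10,087 = $119,156 (under)
Oct 2022–Feb 2023: $56,672 + $1,911 + $29,727 + $10,087 + $18,727 = $117,124 (under)
Nov 2022–Mar 2023: $1,911 + $29,727 + $10,087 + $18,727 + $16,113 = $76,565 (under)
No window exceeds $231,000.

No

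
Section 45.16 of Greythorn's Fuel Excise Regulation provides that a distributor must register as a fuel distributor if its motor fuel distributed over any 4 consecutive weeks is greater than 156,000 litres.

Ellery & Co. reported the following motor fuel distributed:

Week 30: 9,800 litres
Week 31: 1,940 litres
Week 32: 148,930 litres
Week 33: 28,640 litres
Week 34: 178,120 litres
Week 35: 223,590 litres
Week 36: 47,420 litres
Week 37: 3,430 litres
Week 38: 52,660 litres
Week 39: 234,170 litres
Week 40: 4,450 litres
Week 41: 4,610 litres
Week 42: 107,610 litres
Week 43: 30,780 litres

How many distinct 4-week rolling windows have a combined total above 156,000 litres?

Week 30–Week 33: 9,800 litres + 1,940 litres + 148,930 litres + 28,640 litres = 189,310 litres (over)
Week 31–Week 34: 1,940 litres + 148,930 litres + 28,640 litres + 178,120 litres = 357,630 litres (over)
Week 32–Week 35: 148,930 litres + 28,640 litres + 178,120 litres + 223,590 litres = 579,280 litres (over)
Week 33–Week 36: 28,640 litres + 178,120 litres + 223,590 litres + 47,420 litres = 477,770 litres (over)
Week 34–Week 37: 178,120 litres + 223,590 litres + 47,420 litres + 3,430 litres = 452,560 litres (over)
Week 35–Week 38: 223,590 litres + 47,420 litres + 3,430 litres + 52,660 litres = 327,100 litres (over)
Week 36–Week 39: 47,420 litres + 3,430 litres + 52,660 litres + 234,170 litres = 337,680 litres (over)
Week 37–Week 40: 3,430 litres + 52,660 litres + 234,170 litres + 4,450 litres = 294,710 litres (over)
Week 38–Week 41: 52,660 litres + 234,170 litres + 4,450 litres + 4,610 litres = 295,890 litres (over)
Week 39–Week 42: 234,170 litres + 4,450 litres + 4,610 litres + 107,610 litres = 350,840 litres (over)
Week 40–Week 43: 4,450 litres + 4,610 litres + 107,610 litres + 30,780 litres = 147,450 litres (under)
10 windows exceed the threshold.

10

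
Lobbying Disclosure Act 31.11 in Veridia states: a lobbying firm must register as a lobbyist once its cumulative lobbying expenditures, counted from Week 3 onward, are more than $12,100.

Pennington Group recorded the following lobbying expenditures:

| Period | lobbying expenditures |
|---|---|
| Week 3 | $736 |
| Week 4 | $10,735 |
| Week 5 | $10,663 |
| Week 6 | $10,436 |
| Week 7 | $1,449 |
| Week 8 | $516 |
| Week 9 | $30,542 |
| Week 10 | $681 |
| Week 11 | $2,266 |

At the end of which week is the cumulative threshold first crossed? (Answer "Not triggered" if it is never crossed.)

Week 5

Through Week 3: $736
Through Week 4: $11,471
Through Week 5: $22,134 ← exceeds threshold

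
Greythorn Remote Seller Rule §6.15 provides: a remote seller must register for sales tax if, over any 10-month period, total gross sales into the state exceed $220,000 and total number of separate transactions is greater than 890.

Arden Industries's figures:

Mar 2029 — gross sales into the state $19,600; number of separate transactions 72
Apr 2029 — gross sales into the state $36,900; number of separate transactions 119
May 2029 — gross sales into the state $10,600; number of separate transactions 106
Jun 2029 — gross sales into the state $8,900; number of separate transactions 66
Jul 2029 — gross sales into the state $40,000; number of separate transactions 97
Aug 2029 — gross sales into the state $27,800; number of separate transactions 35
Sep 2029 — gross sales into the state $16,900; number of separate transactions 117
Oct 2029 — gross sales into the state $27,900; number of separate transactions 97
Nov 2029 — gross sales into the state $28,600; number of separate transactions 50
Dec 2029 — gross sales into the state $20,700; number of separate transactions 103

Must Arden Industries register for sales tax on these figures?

Total gross sales into the state: $19,600 + $36,900 + $10,600 + $8,900 + $40,000 + $27,800 + $16,900 + $27,900 + $28,600 + $20,700 = $237,900 (> $220,000).
Total number of separate transactions: 72 + 119 + 106 + 66 + 97 + 35 + 117 + 97 + 50 + 103 = 862 (≤ 890).
The test is 'and': the rule requires both, and at least one is not exceeded.

No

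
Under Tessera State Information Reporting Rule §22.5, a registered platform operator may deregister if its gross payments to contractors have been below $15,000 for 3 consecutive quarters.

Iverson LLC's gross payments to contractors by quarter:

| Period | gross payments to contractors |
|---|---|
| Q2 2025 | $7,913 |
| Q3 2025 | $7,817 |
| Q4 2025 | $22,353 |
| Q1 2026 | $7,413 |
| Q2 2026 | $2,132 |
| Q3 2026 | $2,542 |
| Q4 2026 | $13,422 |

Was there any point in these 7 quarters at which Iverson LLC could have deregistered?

Yes

Quarters below $15,000: Q2 2025, Q3 2025, Q1 2026, Q2 2026, Q3 2026, Q4 2026.
Longest run of consecutive quarters below the threshold: 4.
4 ≥ 3, so Iverson LLC became eligible.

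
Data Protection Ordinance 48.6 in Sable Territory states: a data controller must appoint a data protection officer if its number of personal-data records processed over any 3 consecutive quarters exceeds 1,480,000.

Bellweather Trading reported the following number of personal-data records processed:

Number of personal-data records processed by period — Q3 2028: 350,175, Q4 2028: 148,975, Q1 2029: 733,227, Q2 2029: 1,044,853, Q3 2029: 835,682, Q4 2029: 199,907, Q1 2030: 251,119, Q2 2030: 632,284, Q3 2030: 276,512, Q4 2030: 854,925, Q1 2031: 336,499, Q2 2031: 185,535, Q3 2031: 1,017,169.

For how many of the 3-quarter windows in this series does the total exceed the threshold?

Q3 2028–Q1 2029: 350,175 + 148,975 + 733,227 = 1,232,377 (under)
Q4 2028–Q2 2029: 148,975 + 733,227 + 1,044,853 = 1,927,055 (over)
Q1 2029–Q3 2029: 733,227 + 1,044,853 + 835,682 = 2,613,762 (over)
Q2 2029–Q4 2029: 1,044,853 + 835,682 + 199,907 = 2,080,442 (over)
Q3 2029–Q1 2030: 835,682 + 199,907 + 251,119 = 1,286,708 (under)
Q4 2029–Q2 2030: 199,907 + 251,119 + 632,284 = 1,083,310 (under)
Q1 2030–Q3 2030: 251,119 + 632,284 + 276,512 = 1,159,915 (under)
Q2 2030–Q4 2030: 632,284 + 276,512 + 854,925 = 1,763,721 (over)
Q3 2030–Q1 2031: 276,512 + 854,925 + 336,499 = 1,467,936 (under)
Q4 2030–Q2 2031: 854,925 + 336,499 + 185,535 = 1,376,959 (under)
Q1 2031–Q3 2031: 336,499 + 185,535 + 1,017,169 = 1,539,203 (over)
5 windows exceed the threshold.

5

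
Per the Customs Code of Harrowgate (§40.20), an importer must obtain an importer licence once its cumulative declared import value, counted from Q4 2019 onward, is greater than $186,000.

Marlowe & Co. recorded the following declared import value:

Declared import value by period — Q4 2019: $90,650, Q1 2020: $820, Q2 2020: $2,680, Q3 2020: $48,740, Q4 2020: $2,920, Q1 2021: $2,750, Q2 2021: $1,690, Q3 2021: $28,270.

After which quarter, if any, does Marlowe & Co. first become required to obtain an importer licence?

Not triggered

Through Q4 2019: $90,650
Through Q1 2020: $91,470
Through Q2 2020: $94,150
Through Q3 2020: $142,890
Through Q4 2020: $145,810
Through Q1 2021: $148,560
Through Q2 2021: $150,250
Through Q3 2021: $178,520
Final cumulative total $178,520 ≤ $186,000; the threshold is never exceeded.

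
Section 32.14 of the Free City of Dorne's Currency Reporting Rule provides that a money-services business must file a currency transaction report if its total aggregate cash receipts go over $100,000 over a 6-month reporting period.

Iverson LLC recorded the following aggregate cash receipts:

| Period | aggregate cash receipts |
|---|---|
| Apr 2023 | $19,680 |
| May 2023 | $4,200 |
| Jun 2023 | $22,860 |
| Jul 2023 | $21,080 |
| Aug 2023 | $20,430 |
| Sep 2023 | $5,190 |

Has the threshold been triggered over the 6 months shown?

No

Total aggregate cash receipts: $19,680 + $4,200 + $22,860 + $21,080 + $20,430 + $5,190 = $93,440.
$93,440 ≤ $100,000, so the threshold is not exceeded.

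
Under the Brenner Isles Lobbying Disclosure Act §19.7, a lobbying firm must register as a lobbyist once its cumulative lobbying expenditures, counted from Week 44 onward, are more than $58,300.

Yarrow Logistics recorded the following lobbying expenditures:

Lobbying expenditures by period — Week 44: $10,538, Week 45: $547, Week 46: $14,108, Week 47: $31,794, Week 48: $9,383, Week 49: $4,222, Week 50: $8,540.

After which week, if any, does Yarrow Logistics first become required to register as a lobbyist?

Through Week 44: $10,538
Through Week 45: $11,085
Through Week 46: $25,193
Through Week 47: $56,987
Through Week 48: $66,370 ← exceeds threshold

Week 48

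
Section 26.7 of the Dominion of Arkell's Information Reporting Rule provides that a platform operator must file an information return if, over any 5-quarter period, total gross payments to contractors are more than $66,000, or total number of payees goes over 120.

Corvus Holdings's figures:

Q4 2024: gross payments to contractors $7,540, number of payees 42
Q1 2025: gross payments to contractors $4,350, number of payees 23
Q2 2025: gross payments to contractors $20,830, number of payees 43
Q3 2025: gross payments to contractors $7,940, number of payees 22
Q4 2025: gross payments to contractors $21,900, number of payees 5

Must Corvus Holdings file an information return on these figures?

Total gross payments to contractors: $7,540 + $4,350 + $20,830 + $7,940 + $21,900 = $62,560 (≤ $66,000).
Total number of payees: 42 + 23 + 43 + 22 + 5 = 135 (> 120).
The test is 'or': at least one threshold is exceeded.

Yes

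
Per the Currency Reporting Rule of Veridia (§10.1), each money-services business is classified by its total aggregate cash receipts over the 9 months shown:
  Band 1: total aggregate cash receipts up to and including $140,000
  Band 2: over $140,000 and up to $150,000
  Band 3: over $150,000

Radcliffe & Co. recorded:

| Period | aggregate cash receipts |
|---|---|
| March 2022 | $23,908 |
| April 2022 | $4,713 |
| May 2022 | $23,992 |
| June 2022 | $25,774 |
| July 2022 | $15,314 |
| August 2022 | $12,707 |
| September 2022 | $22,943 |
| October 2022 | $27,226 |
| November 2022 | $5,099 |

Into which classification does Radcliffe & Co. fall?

Total aggregate cash receipts: $23,908 + $4,713 + $23,992 + $25,774 + $15,314 + $12,707 + $22,943 + $27,226 + $5,099 = $161,676.
$161,676 > $150,000, so Band 3 applies.

Band 3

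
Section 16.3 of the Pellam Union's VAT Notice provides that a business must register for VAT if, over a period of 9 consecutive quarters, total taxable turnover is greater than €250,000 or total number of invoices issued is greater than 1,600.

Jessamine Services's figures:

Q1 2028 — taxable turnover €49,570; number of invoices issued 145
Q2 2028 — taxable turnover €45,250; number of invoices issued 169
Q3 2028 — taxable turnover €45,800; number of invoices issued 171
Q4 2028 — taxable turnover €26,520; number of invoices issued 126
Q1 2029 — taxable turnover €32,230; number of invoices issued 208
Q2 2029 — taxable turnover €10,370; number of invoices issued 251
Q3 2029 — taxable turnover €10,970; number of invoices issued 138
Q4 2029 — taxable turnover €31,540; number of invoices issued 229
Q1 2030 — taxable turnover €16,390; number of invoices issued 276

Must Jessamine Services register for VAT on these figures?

Yes

Total taxable turnover: €49,570 + €45,250 + €45,800 + €26,520 + €32,230 + €10,370 + €10,970 + €31,540 + €16,390 = €268,640 (> €250,000).
Total number of invoices issued: 145 + 169 + 171 + 126 + 208 + 251 + 138 + 229 + 276 = 1,713 (> 1,600).
The test is 'or': at least one threshold is exceeded.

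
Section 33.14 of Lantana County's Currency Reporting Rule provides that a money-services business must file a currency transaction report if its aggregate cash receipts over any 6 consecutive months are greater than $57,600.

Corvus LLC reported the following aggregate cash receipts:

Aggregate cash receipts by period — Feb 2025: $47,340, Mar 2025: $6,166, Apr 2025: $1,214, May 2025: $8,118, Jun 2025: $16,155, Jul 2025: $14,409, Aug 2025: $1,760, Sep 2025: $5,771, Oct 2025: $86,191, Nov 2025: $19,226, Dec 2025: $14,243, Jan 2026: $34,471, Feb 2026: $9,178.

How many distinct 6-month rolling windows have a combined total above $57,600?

Feb 2025–Jul 2025: $47,340 + $6,166 + $1,214 + $8,118 + $16,155 + $14,409 = $93,402 (over)
Mar 2025–Aug 2025: $6,166 + $1,214 + $8,118 + $16,155 + $14,409 + $1,760 = $47,822 (under)
Apr 2025–Sep 2025: $1,214 + $8,118 + $16,155 + $14,409 + $1,760 + $5,771 = $47,427 (under)
May 2025–Oct 2025: $8,118 + $16,155 + $14,409 + $1,760 + $5,771 + $86,191 = $132,404 (over)
Jun 2025–Nov 2025: $16,155 + $14,409 + $1,760 + $5,771 + $86,191 + $19,226 = $143,512 (over)
Jul 2025–Dec 2025: $14,409 + $1,760 + $5,771 + $86,191 + $19,226 + $14,243 = $141,600 (over)
Aug 2025–Jan 2026: $1,760 + $5,771 + $86,191 + $19,226 + $14,243 + $34,471 = $161,662 (over)
Sep 2025–Feb 2026: $5,771 + $86,191 + $19,226 + $14,243 + $34,471 + $9,178 = $169,080 (over)
6 windows exceed the threshold.

6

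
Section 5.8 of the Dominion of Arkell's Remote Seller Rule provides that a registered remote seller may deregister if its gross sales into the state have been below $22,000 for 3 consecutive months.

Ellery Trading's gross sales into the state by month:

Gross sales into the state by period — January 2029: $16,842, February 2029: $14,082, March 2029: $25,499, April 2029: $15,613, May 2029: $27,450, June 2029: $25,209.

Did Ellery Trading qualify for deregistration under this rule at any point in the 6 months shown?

Months below $22,000: January 2029, February 2029, April 2029.
Longest run of consecutive months below the threshold: 2.
2 < 3, so Ellery Trading never became eligible.

No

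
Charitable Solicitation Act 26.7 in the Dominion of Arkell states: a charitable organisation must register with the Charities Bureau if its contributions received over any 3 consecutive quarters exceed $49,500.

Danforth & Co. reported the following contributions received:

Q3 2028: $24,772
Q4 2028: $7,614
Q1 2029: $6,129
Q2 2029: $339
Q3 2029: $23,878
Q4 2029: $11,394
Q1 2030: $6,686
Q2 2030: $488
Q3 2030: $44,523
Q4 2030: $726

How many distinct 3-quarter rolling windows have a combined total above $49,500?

1

Q3 2028–Q1 2029: $24,772 + $7,614 + $6,129 = $38,515 (under)
Q4 2028–Q2 2029: $7,614 + $6,129 + $339 = $14,082 (under)
Q1 2029–Q3 2029: $6,129 + $339 + $23,878 = $30,346 (under)
Q2 2029–Q4 2029: $339 + $23,878 + $11,394 = $35,611 (under)
Q3 2029–Q1 2030: $23,878 + $11,394 + $6,686 = $41,958 (under)
Q4 2029–Q2 2030: $11,394 + $6,686 + $488 = $18,568 (under)
Q1 2030–Q3 2030: $6,686 + $488 + $44,523 = $51,697 (over)
Q2 2030–Q4 2030: $488 + $44,523 + $726 = $45,737 (under)
1 window exceeds the threshold.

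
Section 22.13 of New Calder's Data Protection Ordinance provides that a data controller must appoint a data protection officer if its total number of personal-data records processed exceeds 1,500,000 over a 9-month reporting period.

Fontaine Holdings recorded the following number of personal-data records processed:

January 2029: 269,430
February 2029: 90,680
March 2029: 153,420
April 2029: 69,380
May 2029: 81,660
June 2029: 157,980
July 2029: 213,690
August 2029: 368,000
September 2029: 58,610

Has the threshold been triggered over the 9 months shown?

No

Total number of personal-data records processed: 269,430 + 90,680 + 153,420 + 69,380 + 81,660 + 157,980 + 213,690 + 368,000 + 58,610 = 1,462,850.
1,462,850 ≤ 1,500,000, so the threshold is not exceeded.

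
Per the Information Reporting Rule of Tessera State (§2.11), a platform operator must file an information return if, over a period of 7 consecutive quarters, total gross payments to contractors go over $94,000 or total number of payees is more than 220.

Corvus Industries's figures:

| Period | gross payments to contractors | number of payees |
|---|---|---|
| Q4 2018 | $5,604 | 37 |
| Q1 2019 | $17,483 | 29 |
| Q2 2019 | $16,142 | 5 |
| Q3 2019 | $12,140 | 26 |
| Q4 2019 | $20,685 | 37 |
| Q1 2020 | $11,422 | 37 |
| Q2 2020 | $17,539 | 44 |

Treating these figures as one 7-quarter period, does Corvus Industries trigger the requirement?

Yes

Total gross payments to contractors: $5,604 + $17,483 + $16,142 + $12,140 + $20,685 + $11,422 + $17,539 = $101,015 (> $94,000).
Total number of payees: 37 + 29 + 5 + 26 + 37 + 37 + 44 = 215 (≤ 220).
The test is 'or': at least one threshold is exceeded.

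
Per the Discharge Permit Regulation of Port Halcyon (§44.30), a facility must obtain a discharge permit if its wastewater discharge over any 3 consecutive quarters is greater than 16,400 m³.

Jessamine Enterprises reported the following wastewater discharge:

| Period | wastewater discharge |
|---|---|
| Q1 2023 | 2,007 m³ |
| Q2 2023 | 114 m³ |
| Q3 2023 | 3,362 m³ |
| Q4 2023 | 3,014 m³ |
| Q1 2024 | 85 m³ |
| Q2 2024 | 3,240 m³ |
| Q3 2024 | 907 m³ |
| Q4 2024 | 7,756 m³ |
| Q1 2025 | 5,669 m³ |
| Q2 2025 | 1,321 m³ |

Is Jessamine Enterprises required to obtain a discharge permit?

Q1 2023–Q3 2023: 2,007 m³ + 114 m³ + 3,362 m³ = 5,483 m³ (under)
Q2 2023–Q4 2023: 114 m³ + 3,362 m³ + 3,014 m³ = 6,490 m³ (under)
Q3 2023–Q1 2024: 3,362 m³ + 3,014 m³ + 85 m³ = 6,461 m³ (under)
Q4 2023–Q2 2024: 3,014 m³ + 85 m³ + 3,240 m³ = 6,339 m³ (under)
Q1 2024–Q3 2024: 85 m³ + 3,240 m³ + 907 m³ = 4,232 m³ (under)
Q2 2024–Q4 2024: 3,240 m³ + 907 m³ + 7,756 m³ = 11,903 m³ (under)
Q3 2024–Q1 2025: 907 m³ + 7,756 m³ + 5,669 m³ = 14,332 m³ (under)
Q4 2024–Q2 2025: 7,756 m³ + 5,669 m³ + 1,321 m³ = 14,746 m³ (under)
No window exceeds 16,400 m³.

No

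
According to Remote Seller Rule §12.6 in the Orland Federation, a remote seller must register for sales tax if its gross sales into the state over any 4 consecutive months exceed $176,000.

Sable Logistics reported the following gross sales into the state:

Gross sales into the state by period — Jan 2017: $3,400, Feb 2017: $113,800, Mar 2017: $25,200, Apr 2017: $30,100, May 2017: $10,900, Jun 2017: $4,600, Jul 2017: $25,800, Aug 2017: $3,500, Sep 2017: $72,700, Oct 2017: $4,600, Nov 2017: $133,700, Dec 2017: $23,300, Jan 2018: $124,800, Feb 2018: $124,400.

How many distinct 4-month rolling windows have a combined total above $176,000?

Jan 2017–Apr 2017: $3,400 + $113,800 + $25,200 + $30,100 = $172,500 (under)
Feb 2017–May 2017: $113,800 + $25,200 + $30,100 + $10,900 = $180,000 (over)
Mar 2017–Jun 2017: $25,200 + $30,100 + $10,900 + $4,600 = $70,800 (under)
Apr 2017–Jul 2017: $30,100 + $10,900 + $4,600 + $25,800 = $71,400 (under)
May 2017–Aug 2017: $10,900 + $4,600 + $25,800 + $3,500 = $44,800 (under)
Jun 2017–Sep 2017: $4,600 + $25,800 + $3,500 + $72,700 = $106,600 (under)
Jul 2017–Oct 2017: $25,800 + $3,500 + $72,700 + $4,600 = $106,600 (under)
Aug 2017–Nov 2017: $3,500 + $72,700 + $4,600 + $133,700 = $214,500 (over)
Sep 2017–Dec 2017: $72,700 + $4,600 + $133,700 + $23,300 = $234,300 (over)
Oct 2017–Jan 2018: $4,600 + $133,700 + $23,300 + $124,800 = $286,400 (over)
Nov 2017–Feb 2018: $133,700 + $23,300 + $124,800 + $124,400 = $406,200 (over)
5 windows exceed the threshold.

5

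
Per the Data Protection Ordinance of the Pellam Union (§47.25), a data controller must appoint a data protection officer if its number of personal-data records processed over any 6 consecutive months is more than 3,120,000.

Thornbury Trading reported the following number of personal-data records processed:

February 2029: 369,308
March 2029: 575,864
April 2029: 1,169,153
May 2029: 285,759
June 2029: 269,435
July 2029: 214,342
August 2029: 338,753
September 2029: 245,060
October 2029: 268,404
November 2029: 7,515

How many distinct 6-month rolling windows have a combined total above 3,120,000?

February 2029–July 2029: 369,308 + 575,864 + 1,169,153 + 285,759 + 269,435 + 214,342 = 2,883,861 (under)
March 2029–August 2029: 575,864 + 1,169,153 + 285,759 + 269,435 + 214,342 + 338,753 = 2,853,306 (under)
April 2029–September 2029: 1,169,153 + 285,759 + 269,435 + 214,342 + 338,753 + 245,060 = 2,522,502 (under)
May 2029–October 2029: 285,759 + 269,435 + 214,342 + 338,753 + 245,060 + 268,404 = 1,621,753 (under)
June 2029–November 2029: 269,435 + 214,342 + 338,753 + 245,060 + 268,404 + 7,515 = 1,343,509 (under)
0 windows exceed the threshold.

0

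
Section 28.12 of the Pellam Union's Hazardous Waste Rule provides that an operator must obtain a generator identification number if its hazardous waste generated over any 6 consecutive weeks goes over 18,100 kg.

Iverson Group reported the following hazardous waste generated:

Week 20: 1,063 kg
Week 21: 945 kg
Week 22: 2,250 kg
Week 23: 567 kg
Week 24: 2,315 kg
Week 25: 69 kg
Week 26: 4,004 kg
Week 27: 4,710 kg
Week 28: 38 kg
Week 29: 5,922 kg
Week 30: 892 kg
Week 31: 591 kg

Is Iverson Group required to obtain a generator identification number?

Week 20–Week 25: 1,063 kg + 945 kg + 2,250 kg + 567 kg + 2,315 kg + 69 kg = 7,209 kg (under)
Week 21–Week 26: 945 kg + 2,250 kg + 567 kg + 2,315 kg + 69 kg + 4,004 kg = 10,150 kg (under)
Week 22–Week 27: 2,250 kg + 567 kg + 2,315 kg + 69 kg + 4,004 kg + 4,710 kg = 13,915 kg (under)
Week 23–Week 28: 567 kg + 2,315 kg + 69 kg + 4,004 kg + 4,710 kg + 38 kg = 11,703 kg (under)
Week 24–Week 29: 2,315 kg + 69 kg + 4,004 kg + 4,710 kg + 38 kg + 5,922 kg = 17,058 kg (under)
Week 25–Week 30: 69 kg + 4,004 kg + 4,710 kg + 38 kg + 5,922 kg + 892 kg = 15,635 kg (under)
Week 26–Week 31: 4,004 kg + 4,710 kg + 38 kg + 5,922 kg + 892 kg + 591 kg = 16,157 kg (under)
No window exceeds 18,100 kg.

No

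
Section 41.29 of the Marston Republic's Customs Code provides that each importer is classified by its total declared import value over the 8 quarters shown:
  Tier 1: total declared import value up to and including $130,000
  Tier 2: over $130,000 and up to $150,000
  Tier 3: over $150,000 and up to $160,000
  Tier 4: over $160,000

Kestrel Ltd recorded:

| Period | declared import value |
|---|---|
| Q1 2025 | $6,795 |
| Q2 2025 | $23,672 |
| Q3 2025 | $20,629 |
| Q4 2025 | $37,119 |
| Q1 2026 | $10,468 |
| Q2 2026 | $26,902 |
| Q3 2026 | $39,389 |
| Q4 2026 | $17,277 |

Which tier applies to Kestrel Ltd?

Tier 4

Total declared import value: $6,795 + $23,672 + $20,629 + $37,119 + $10,468 + $26,902 + $39,389 + $17,277 = $182,251.
$182,251 > $160,000, so Tier 4 applies.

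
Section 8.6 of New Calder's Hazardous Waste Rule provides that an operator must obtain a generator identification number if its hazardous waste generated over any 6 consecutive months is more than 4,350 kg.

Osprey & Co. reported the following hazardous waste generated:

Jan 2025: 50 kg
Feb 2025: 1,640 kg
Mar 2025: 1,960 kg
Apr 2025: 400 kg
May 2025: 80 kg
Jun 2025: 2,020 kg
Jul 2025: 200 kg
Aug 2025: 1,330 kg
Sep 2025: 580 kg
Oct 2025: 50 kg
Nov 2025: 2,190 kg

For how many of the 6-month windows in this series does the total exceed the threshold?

Jan 2025–Jun 2025: 50 kg + 1,640 kg + 1,960 kg + 400 kg + 80 kg + 2,020 kg = 6,150 kg (over)
Feb 2025–Jul 2025: 1,640 kg + 1,960 kg + 400 kg + 80 kg + 2,020 kg + 200 kg = 6,300 kg (over)
Mar 2025–Aug 2025: 1,960 kg + 400 kg + 80 kg + 2,020 kg + 200 kg + 1,330 kg = 5,990 kg (over)
Apr 2025–Sep 2025: 400 kg + 80 kg + 2,020 kg + 200 kg + 1,330 kg + 580 kg = 4,610 kg (over)
May 2025–Oct 2025: 80 kg + 2,020 kg + 200 kg + 1,330 kg + 580 kg + 50 kg = 4,260 kg (under)
Jun 2025–Nov 2025: 2,020 kg + 200 kg + 1,330 kg + 580 kg + 50 kg + 2,190 kg = 6,370 kg (over)
5 windows exceed the threshold.

5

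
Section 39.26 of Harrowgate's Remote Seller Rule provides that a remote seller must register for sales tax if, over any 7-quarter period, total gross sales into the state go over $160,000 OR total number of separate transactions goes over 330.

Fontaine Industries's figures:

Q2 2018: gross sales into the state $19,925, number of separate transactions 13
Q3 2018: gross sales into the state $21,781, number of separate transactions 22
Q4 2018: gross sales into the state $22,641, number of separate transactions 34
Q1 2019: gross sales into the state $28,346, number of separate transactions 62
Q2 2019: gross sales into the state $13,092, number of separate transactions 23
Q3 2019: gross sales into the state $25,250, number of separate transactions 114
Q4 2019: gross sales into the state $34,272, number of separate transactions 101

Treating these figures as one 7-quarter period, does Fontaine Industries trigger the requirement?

Yes

Total gross sales into the state: $19,925 + $21,781 + $22,641 + $28,346 + $13,092 + $25,250 + $34,272 = $165,307 (> $160,000).
Total number of separate transactions: 13 + 22 + 34 + 62 + 23 + 114 + 101 = 369 (> 330).
The test is 'or': at least one threshold is exceeded.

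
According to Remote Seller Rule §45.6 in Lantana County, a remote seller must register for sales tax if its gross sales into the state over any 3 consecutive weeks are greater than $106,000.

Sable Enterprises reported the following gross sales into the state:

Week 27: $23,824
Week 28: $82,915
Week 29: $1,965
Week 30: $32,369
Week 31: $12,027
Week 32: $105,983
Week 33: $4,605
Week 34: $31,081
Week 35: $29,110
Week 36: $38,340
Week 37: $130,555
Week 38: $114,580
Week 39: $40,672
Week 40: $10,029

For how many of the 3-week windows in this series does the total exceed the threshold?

Week 27–Week 29: $23,824 + $82,915 + $1,965 = $108,704 (over)
Week 28–Week 30: $82,915 + $1,965 + $32,369 = $117,249 (over)
Week 29–Week 31: $1,965 + $32,369 + $12,027 = $46,361 (under)
Week 30–Week 32: $32,369 + $12,027 + $105,983 = $150,379 (over)
Week 31–Week 33: $12,027 + $105,983 + $4,605 = $122,615 (over)
Week 32–Week 34: $105,983 + $4,605 + $31,081 = $141,669 (over)
Week 33–Week 35: $4,605 + $31,081 + $29,110 = $64,796 (under)
Week 34–Week 36: $31,081 + $29,110 + $38,340 = $98,531 (under)
Week 35–Week 37: $29,110 + $38,340 + $130,555 = $198,005 (over)
Week 36–Week 38: $38,340 + $130,555 + $114,580 = $283,475 (over)
Week 37–Week 39: $130,555 + $114,580 + $40,672 = $285,807 (over)
Week 38–Week 40: $114,580 + $40,672 + $10,029 = $165,281 (over)
9 windows exceed the threshold.

9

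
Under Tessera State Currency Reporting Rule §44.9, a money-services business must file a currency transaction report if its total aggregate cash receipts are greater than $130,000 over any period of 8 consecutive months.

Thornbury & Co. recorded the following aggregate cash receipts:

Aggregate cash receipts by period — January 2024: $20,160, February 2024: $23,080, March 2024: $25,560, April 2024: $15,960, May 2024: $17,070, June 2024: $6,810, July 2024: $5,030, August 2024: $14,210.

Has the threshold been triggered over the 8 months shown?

Total aggregate cash receipts: $20,160 + $23,080 + $25,560 + $15,960 + $17,070 + $6,810 + $5,030 + $14,210 = $127,880.
$127,880 ≤ $130,000, so the threshold is not exceeded.

No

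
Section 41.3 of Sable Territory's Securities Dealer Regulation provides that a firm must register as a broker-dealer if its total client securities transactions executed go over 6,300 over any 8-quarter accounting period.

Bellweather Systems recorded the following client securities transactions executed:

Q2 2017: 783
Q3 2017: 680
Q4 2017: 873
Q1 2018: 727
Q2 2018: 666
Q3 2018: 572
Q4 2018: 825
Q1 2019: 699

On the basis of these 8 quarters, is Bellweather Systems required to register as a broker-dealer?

Total client securities transactions executed: 783 + 680 + 873 + 727 + 666 + 572 + 825 + 699 = 5,825.
5,825 ≤ 6,300, so the threshold is not exceeded.

No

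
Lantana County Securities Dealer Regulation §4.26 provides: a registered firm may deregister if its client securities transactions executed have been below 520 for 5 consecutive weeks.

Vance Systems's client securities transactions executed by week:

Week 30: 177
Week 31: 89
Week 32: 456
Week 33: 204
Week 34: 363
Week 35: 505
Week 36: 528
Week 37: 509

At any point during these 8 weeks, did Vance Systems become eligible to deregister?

Weeks below 520: Week 30, Week 31, Week 32, Week 33, Week 34, Week 35, Week 37.
Longest run of consecutive weeks below the threshold: 6.
6 ≥ 5, so Vance Systems became eligible.

Yes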